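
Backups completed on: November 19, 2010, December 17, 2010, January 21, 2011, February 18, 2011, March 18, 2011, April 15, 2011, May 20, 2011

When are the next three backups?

These are Fridays at 28- or 35-day spacing (28, 35, 28, 28, 28, 35).
The pattern: 3rd Friday of the month.
June 2011 — 3rd Friday is June 17, 2011.
3rd Friday of July 2011: July 15, 2011.
3rd Friday of August 2011: August 19, 2011.

June 17, 2011; July 15, 2011; August 19, 2011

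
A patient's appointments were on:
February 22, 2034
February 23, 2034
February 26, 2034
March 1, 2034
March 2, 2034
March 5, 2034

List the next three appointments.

March 8, 2034; March 9, 2034; March 12, 2034

Every event lands on a Wednesday or Thursday or Sunday (gaps cycle 1, 3, 3, 1, 3).
So the schedule is: every Wednesday, Thursday and Sunday.
Next Wednesday: March 8, 2034.
The following Thursday is March 9, 2034.
Next Sunday: March 12, 2034.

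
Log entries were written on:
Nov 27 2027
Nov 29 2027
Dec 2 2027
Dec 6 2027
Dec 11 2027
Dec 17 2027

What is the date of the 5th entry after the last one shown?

Gaps: 2, 3, 4, 5, 6 days — each gap is 1 larger than the previous one.
Next gap: 7 days. Dec 17 2027 + 7 days = Dec 24 2027.
Next gap: 8 days. Dec 24 2027 + 8 days = Jan 1 2028.
Next gap: 9 days. Jan 1 2028 + 9 days = Jan 10 2028.
Next gap: 10 days. Jan 10 2028 + 10 days = Jan 20 2028.
Next gap: 11 days. Jan 20 2028 + 11 days = Jan 31 2028.

Jan 31 2028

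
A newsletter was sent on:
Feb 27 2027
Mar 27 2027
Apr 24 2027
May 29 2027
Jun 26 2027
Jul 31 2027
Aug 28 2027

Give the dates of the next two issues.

Sep 25 2027, Oct 30 2027

These are Saturdays with 28, 28, 35, 28, 35, 28-day gaps.
Each is the final Saturday of its month — May 29 2027 is past the 28th, so '4th Saturday' doesn't fit.
Last Saturday of September 2027: Sep 25 2027.
Last Saturday of October 2027: Oct 30 2027.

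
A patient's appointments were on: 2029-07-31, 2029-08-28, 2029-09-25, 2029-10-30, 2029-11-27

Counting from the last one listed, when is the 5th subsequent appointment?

2030-04-30

These are Tuesdays with 28, 28, 35, 28-day gaps.
Each is the final Tuesday of its month — 2029-07-31 is past the 28th, so '4th Tuesday' doesn't fit.
December 2029 ends with Tuesday 2029-12-25.
Last Tuesday of January 2030: 2030-01-29.
February 2030 ends with Tuesday 2030-02-26.
March 2030 ends with Tuesday 2030-03-26.
April 2030 ends with Tuesday 2030-04-30.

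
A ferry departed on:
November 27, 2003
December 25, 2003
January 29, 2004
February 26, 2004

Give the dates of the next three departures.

March 25, 2004; April 29, 2004; May 27, 2004

These are Thursdays with 28, 35, 28-day gaps.
Each is the final Thursday of its month — January 29, 2004 is past the 28th, so '4th Thursday' doesn't fit.
Last Thursday of March 2004: March 25, 2004.
April 2004 ends with Thursday April 29, 2004.
May 2004 ends with Thursday May 27, 2004.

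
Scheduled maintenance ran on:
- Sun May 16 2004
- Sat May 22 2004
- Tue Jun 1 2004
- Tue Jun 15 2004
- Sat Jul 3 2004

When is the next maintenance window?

Sun Jul 25 2004

Gaps: 6, 10, 14, 18 days — each gap is 4 larger than the previous one.
Next gap: 22 days. Sat Jul 3 2004 + 22 days = Sun Jul 25 2004.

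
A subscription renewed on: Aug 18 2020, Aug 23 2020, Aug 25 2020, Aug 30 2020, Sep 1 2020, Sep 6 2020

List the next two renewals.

Gaps: 5, 2, 5, 2, 5 days — not constant, but cyclic with period 2.
The events fall on every Tuesday and Sunday.
The following Tuesday is Sep 8 2020.
The following Sunday is Sep 13 2020.

Sep 8 2020, Sep 13 2020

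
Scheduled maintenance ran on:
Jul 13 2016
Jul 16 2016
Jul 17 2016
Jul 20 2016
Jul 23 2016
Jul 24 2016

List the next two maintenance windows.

Jul 27 2016, Jul 30 2016

Gaps: 3, 1, 3, 3, 1 days — not constant, but cyclic with period 3.
The events fall on every Wednesday, Saturday and Sunday.
The following Wednesday is Jul 27 2016.
The following Saturday is Jul 30 2016.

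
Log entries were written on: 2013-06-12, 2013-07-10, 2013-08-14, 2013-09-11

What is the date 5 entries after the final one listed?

2014-02-12

These are Wednesdays at 28- or 35-day spacing (28, 35, 28).
The pattern: 2nd Wednesday of the month.
2nd Wednesday of October 2013: 2013-10-09.
November 2013 — 2nd Wednesday is 2013-11-13.
2nd Wednesday of December 2013: 2013-12-11.
2nd Wednesday of January 2014: 2014-01-08.
2nd Wednesday of February 2014: 2014-02-12.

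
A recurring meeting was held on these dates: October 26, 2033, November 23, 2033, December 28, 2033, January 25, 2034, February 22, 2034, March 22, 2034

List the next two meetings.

These are Wednesdays at 28- or 35-day spacing (28, 35, 28, 28, 28).
The pattern: 4th Wednesday of the month.
April 2034 — 4th Wednesday is April 26, 2034.
May 2034 — 4th Wednesday is May 24, 2034.

April 26, 2034; May 24, 2034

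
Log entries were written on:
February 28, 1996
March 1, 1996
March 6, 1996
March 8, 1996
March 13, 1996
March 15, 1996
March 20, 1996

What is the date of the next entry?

March 22, 1996

Every event lands on a Wednesday or Friday (gaps cycle 2, 5, 2, 5, 2, 5).
So the schedule is: every Wednesday and Friday.
Next Friday: March 22, 1996.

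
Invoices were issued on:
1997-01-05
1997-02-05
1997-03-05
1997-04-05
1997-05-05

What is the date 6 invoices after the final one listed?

Gaps: 31, 28, 31, 30 days — not constant. Every event is on the 5th of the month.
Pattern: the 5th of each month.
Next: June 1997 → 1997-06-05.
Next: July 1997 → 1997-07-05.
Next: August 1997 → 1997-08-05.
September 1997: 1997-09-05.
Next: October 1997 → 1997-10-05.
Next: November 1997 → 1997-11-05.

1997-11-05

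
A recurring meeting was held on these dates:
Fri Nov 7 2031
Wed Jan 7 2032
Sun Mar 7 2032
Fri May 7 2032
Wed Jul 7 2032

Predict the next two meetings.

The day-of-month is always 7 (61, 60, 61, 61 days between events).
So this recurs on the 7th of every 2 months.
September 2032: Tue Sep 7 2032.
November 2032: Sun Nov 7 2032.

Tue Sep 7 2032, Sun Nov 7 2032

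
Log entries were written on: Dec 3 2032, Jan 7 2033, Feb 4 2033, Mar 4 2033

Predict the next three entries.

Apr 1 2033, May 6 2033, Jun 3 2033

These are Fridays at 28- or 35-day spacing (35, 28, 28).
The pattern: 1st Friday of the month.
1st Friday of April 2033: Apr 1 2033.
1st Friday of May 2033: May 6 2033.
June 2033 — 1st Friday is Jun 3 2033.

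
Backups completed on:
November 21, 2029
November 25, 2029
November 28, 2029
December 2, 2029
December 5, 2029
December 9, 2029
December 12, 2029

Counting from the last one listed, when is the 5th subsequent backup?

December 30, 2029

Gaps: 4, 3, 4, 3, 4, 3 days — not constant, but cyclic with period 2.
The events fall on every Wednesday and Sunday.
The following Sunday is December 16, 2029.
Next Wednesday: December 19, 2029.
Next Sunday: December 23, 2029.
Next Wednesday: December 26, 2029.
Next Sunday: December 30, 2029.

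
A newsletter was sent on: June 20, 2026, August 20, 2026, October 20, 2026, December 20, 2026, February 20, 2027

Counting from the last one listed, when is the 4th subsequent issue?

October 20, 2027

Each date is the 20th; the gaps (61, 61, 61, 62) track the month lengths.
The rule is the 20th of every 2 months.
April 2027: April 20, 2027.
June 2027: June 20, 2027.
August 2027: August 20, 2027.
October 2027: October 20, 2027.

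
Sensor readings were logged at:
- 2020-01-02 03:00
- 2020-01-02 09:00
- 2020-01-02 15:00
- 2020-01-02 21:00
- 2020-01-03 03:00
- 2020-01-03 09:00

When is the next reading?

The interval is a steady 6 hours (6, 6, 6, 6, 6).
2020-01-03 09:00 + 6 h = 2020-01-03 15:00.

2020-01-03 15:00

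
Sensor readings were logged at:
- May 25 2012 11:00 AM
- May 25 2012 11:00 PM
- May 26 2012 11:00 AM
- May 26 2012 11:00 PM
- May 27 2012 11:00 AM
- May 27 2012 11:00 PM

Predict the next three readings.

The interval is a steady 12 hours (12, 12, 12, 12, 12).
May 27 2012 11:00 PM + 12 h = May 28 2012 11:00 AM.
May 28 2012 11:00 AM + 12 h = May 28 2012 11:00 PM.
May 28 2012 11:00 PM + 12 h = May 29 2012 11:00 AM.

May 28 2012 11:00 AM, May 28 2012 11:00 PM, May 29 2012 11:00 AM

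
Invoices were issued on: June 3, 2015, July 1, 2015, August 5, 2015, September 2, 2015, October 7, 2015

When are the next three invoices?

These are Wednesdays at 28- or 35-day spacing (28, 35, 28, 35).
The pattern: 1st Wednesday of the month.
November 2015 — 1st Wednesday is November 4, 2015.
1st Wednesday of December 2015: December 2, 2015.
January 2016 — 1st Wednesday is January 6, 2016.

November 4, 2015; December 2, 2015; January 6, 2016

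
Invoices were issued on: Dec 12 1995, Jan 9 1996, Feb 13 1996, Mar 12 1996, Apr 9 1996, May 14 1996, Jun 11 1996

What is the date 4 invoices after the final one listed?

All dates are Tuesdays, 28, 35, 28, 28, 35, 28 days apart.
Specifically, the 2nd Tuesday of each month.
2nd Tuesday of July 1996: Jul 9 1996.
August 1996 — 2nd Tuesday is Aug 13 1996.
September 1996 — 2nd Tuesday is Sep 10 1996.
October 1996 — 2nd Tuesday is Oct 8 1996.

Oct 8 1996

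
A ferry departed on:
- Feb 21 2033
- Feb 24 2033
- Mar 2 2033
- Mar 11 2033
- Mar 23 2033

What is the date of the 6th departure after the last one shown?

Aug 5 2033

Intervals are 3, 6, 9, 12 days — an arithmetic progression with common difference 3.
Next gap: 15 days. Mar 23 2033 + 15 days = Apr 7 2033.
Next gap: 18 days. Apr 7 2033 + 18 days = Apr 25 2033.
Next gap: 21 days. Apr 25 2033 + 21 days = May 16 2033.
Next gap: 24 days. May 16 2033 + 24 days = Jun 9 2033.
Next gap: 27 days. Jun 9 2033 + 27 days = Jul 6 2033.
Next gap: 30 days. Jul 6 2033 + 30 days = Aug 5 2033.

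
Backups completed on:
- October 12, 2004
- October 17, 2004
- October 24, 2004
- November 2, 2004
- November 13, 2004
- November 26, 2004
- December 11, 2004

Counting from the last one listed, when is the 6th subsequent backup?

The spacing grows by 2 each time: 5, 7, 9, 11, 13, 15 days.
Next gap: 17 days. December 11, 2004 + 17 days = December 28, 2004.
Next gap: 19 days. December 28, 2004 + 19 days = January 16, 2005.
Next gap: 21 days. January 16, 2005 + 21 days = February 6, 2005.
Next gap: 23 days. February 6, 2005 + 23 days = March 1, 2005.
Next gap: 25 days. March 1, 2005 + 25 days = March 26, 2005.
Next gap: 27 days. March 26, 2005 + 27 days = April 22, 2005.

April 22, 2005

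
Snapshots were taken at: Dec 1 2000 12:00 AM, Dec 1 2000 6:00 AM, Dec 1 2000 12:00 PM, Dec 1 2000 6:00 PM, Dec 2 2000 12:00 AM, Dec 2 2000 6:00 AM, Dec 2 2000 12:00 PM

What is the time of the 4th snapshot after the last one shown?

The interval is a steady 6 hours (6, 6, 6, 6, 6, 6).
Dec 2 2000 12:00 PM + 6 h = Dec 2 2000 6:00 PM.
Dec 2 2000 6:00 PM + 6 h = Dec 3 2000 12:00 AM.
Dec 3 2000 12:00 AM + 6 h = Dec 3 2000 6:00 AM.
Dec 3 2000 6:00 AM + 6 h = Dec 3 2000 12:00 PM.

Dec 3 2000 12:00 PM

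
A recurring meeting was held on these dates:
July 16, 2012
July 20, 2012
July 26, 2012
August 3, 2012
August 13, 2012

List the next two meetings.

August 25, 2012; September 8, 2012

Intervals are 4, 6, 8, 10 days — an arithmetic progression with common difference 2.
Next gap: 12 days. August 13, 2012 + 12 days = August 25, 2012.
Next gap: 14 days. August 25, 2012 + 14 days = September 8, 2012.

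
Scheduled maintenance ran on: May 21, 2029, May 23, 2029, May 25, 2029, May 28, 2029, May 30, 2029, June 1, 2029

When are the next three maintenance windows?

June 4, 2029; June 6, 2029; June 8, 2029

Every event lands on a Monday or Wednesday or Friday (gaps cycle 2, 2, 3, 2, 2).
So the schedule is: every Monday, Wednesday and Friday.
The following Monday is June 4, 2029.
The following Wednesday is June 6, 2029.
Next Friday: June 8, 2029.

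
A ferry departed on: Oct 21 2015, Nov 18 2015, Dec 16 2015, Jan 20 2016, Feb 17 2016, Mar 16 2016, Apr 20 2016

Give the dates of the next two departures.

Gaps: 28, 28, 35, 28, 28, 35 days — a mix of 28 and 35. Every date is a Wednesday.
Each is the 3rd Wednesday of its month.
3rd Wednesday of May 2016: May 18 2016.
June 2016 — 3rd Wednesday is Jun 15 2016.

May 18 2016, Jun 15 2016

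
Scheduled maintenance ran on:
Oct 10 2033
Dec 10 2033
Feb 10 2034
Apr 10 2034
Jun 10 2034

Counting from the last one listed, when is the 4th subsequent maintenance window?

Feb 10 2035

Each date is the 10th; the gaps (61, 62, 59, 61) track the month lengths.
The rule is the 10th of every 2 months.
Next: August 2034 → Aug 10 2034.
Next: October 2034 → Oct 10 2034.
December 2034: Dec 10 2034.
February 2035: Feb 10 2035.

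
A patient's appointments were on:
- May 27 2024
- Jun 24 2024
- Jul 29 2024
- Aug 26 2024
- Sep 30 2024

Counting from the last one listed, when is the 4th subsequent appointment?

Jan 27 2025

Every date is a Monday; gaps 28, 35, 28, 35 days.
Each is the last Monday of its month (at least one falls on the 29th or later, ruling out '4th Monday').
October 2024 ends with Monday Oct 28 2024.
November 2024 ends with Monday Nov 25 2024.
Last Monday of December 2024: Dec 30 2024.
Last Monday of January 2025: Jan 27 2025.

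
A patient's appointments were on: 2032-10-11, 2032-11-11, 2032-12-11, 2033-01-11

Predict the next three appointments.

Gaps: 31, 30, 31 days — not constant. Every event is on the 11th of the month.
Pattern: the 11th of each month.
February 2033: 2033-02-11.
Next: March 2033 → 2033-03-11.
April 2033: 2033-04-11.

2033-02-11, 2033-03-11, 2033-04-11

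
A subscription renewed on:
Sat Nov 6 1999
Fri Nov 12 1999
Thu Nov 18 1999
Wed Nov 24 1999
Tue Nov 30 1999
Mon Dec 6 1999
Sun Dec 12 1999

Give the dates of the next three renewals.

Sat Dec 18 1999, Fri Dec 24 1999, Thu Dec 30 1999

Every event comes 6 days after the last (6, 6, 6, 6, 6, 6).
Sun Dec 12 1999 + 6 days = Sat Dec 18 1999.
Sat Dec 18 1999 + 6 days = Fri Dec 24 1999.
Fri Dec 24 1999 + 6 days = Thu Dec 30 1999.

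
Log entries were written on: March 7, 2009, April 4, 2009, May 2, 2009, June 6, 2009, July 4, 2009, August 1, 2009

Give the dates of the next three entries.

September 5, 2009; October 3, 2009; November 7, 2009

Gaps: 28, 28, 35, 28, 28 days — a mix of 28 and 35. Every date is a Saturday.
Each is the 1st Saturday of its month.
September 2009 — 1st Saturday is September 5, 2009.
1st Saturday of October 2009: October 3, 2009.
1st Saturday of November 2009: November 7, 2009.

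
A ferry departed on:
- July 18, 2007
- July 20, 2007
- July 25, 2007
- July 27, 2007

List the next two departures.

August 1, 2007; August 3, 2007

Every event lands on a Wednesday or Friday (gaps cycle 2, 5, 2).
So the schedule is: every Wednesday and Friday.
Next Wednesday: August 1, 2007.
The following Friday is August 3, 2007.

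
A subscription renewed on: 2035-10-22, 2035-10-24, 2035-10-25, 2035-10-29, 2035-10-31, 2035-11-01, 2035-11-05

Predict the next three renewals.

2035-11-07, 2035-11-08, 2035-11-12

Every event lands on a Monday or Wednesday or Thursday (gaps cycle 2, 1, 4, 2, 1, 4).
So the schedule is: every Monday, Wednesday and Thursday.
The following Wednesday is 2035-11-07.
The following Thursday is 2035-11-08.
Next Monday: 2035-11-12.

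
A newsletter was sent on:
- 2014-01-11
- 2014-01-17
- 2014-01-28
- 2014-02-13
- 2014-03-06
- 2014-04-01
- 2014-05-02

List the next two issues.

Intervals are 6, 11, 16, 21, 26, 31 days — an arithmetic progression with common difference 5.
Next gap: 36 days. 2014-05-02 + 36 days = 2014-06-07.
Next gap: 41 days. 2014-06-07 + 41 days = 2014-07-18.

2014-06-07, 2014-07-18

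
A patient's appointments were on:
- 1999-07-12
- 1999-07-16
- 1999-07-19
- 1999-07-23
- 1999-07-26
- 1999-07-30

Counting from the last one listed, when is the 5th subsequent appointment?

1999-08-16

Every event lands on a Monday or Friday (gaps cycle 4, 3, 4, 3, 4).
So the schedule is: every Monday and Friday.
The following Monday is 1999-08-02.
The following Friday is 1999-08-06.
The following Monday is 1999-08-09.
The following Friday is 1999-08-13.
The following Monday is 1999-08-16.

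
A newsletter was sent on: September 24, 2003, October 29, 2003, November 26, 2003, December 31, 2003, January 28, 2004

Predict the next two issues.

February 25, 2004; March 31, 2004

Every date is a Wednesday; gaps 35, 28, 35, 28 days.
Each is the last Wednesday of its month (at least one falls on the 29th or later, ruling out '4th Wednesday').
Last Wednesday of February 2004: February 25, 2004.
Last Wednesday of March 2004: March 31, 2004.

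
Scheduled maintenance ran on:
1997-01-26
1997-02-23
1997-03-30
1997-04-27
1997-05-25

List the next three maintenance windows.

All Sundays; the gaps (28, 35, 28, 28) vary with month length.
This is the last Sunday of each month.
Last Sunday of June 1997: 1997-06-29.
July 1997 ends with Sunday 1997-07-27.
Last Sunday of August 1997: 1997-08-31.

1997-06-29, 1997-07-27, 1997-08-31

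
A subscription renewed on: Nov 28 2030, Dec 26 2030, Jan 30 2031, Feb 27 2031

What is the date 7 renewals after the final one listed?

Every date is a Thursday; gaps 28, 35, 28 days.
Each is the last Thursday of its month (at least one falls on the 29th or later, ruling out '4th Thursday').
March 2031 ends with Thursday Mar 27 2031.
Last Thursday of April 2031: Apr 24 2031.
May 2031 ends with Thursday May 29 2031.
June 2031 ends with Thursday Jun 26 2031.
Last Thursday of July 2031: Jul 31 2031.
Last Thursday of August 2031: Aug 28 2031.
September 2031 ends with Thursday Sep 25 2031.

Sep 25 2031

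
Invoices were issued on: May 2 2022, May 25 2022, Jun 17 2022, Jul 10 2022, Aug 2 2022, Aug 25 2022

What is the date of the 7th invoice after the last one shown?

Feb 2 2023

Every event comes 23 days after the last (23, 23, 23, 23, 23).
Aug 25 2022 + 23 days = Sep 17 2022.
Sep 17 2022 + 23 days = Oct 10 2022.
Oct 10 2022 + 23 days = Nov 2 2022.
Nov 2 2022 + 23 days = Nov 25 2022.
Nov 25 2022 + 23 days = Dec 18 2022.
Dec 18 2022 + 23 days = Jan 10 2023.
Jan 10 2023 + 23 days = Feb 2 2023.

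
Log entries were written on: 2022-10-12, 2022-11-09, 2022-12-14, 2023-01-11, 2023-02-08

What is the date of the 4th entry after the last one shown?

Gaps: 28, 35, 28, 28 days — a mix of 28 and 35. Every date is a Wednesday.
Each is the 2nd Wednesday of its month.
2nd Wednesday of March 2023: 2023-03-08.
2nd Wednesday of April 2023: 2023-04-12.
2nd Wednesday of May 2023: 2023-05-10.
June 2023 — 2nd Wednesday is 2023-06-14.

2023-06-14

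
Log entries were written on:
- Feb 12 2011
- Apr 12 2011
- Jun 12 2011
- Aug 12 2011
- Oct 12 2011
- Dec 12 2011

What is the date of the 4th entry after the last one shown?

Each date is the 12th; the gaps (59, 61, 61, 61, 61) track the month lengths.
The rule is the 12th of every 2 months.
Next: February 2012 → Feb 12 2012.
Next: April 2012 → Apr 12 2012.
June 2012: Jun 12 2012.
August 2012: Aug 12 2012.

Aug 12 2012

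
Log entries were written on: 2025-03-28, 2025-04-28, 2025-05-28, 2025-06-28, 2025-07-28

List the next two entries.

Gaps: 31, 30, 31, 30 days — not constant. Every event is on the 28th of the month.
Pattern: the 28th of each month.
Next: August 2025 → 2025-08-28.
September 2025: 2025-09-28.

2025-08-28, 2025-09-28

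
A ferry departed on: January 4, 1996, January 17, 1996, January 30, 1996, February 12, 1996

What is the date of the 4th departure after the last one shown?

April 4, 1996

The spacing is 13, 13, 13 days — always 13 days.
February 12, 1996 + 13 days = February 25, 1996.
February 25, 1996 + 13 days = March 9, 1996.
March 9, 1996 + 13 days = March 22, 1996.
March 22, 1996 + 13 days = April 4, 1996.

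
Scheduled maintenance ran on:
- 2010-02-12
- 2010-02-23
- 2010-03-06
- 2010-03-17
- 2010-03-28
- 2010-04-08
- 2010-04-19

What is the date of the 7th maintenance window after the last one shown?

Every event comes 11 days after the last (11, 11, 11, 11, 11, 11).
2010-04-19 + 11 days = 2010-04-30.
2010-04-30 + 11 days = 2010-05-11.
2010-05-11 + 11 days = 2010-05-22.
2010-05-22 + 11 days = 2010-06-02.
2010-06-02 + 11 days = 2010-06-13.
2010-06-13 + 11 days = 2010-06-24.
2010-06-24 + 11 days = 2010-07-05.

2010-07-05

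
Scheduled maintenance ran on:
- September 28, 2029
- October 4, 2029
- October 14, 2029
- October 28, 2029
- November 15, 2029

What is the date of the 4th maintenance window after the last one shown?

The spacing grows by 4 each time: 6, 10, 14, 18 days.
Next gap: 22 days. November 15, 2029 + 22 days = December 7, 2029.
Next gap: 26 days. December 7, 2029 + 26 days = January 2, 2030.
Next gap: 30 days. January 2, 2030 + 30 days = February 1, 2030.
Next gap: 34 days. February 1, 2030 + 34 days = March 7, 2030.

March 7, 2030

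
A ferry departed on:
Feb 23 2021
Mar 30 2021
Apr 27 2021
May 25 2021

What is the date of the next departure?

These are Tuesdays with 35, 28, 28-day gaps.
Each is the final Tuesday of its month — Mar 30 2021 is past the 28th, so '4th Tuesday' doesn't fit.
June 2021 ends with Tuesday Jun 29 2021.

Jun 29 2021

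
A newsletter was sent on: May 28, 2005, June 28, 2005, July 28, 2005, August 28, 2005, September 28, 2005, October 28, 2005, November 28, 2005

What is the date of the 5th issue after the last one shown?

April 28, 2006

The day-of-month is always 28 (31, 30, 31, 31, 30, 31 days between events).
So this recurs on the 28th of each month.
December 2005: December 28, 2005.
Next: January 2006 → January 28, 2006.
February 2006: February 28, 2006.
Next: March 2006 → March 28, 2006.
Next: April 2006 → April 28, 2006.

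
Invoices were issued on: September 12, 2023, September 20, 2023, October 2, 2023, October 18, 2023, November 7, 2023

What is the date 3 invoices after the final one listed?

January 30, 2024

Intervals are 8, 12, 16, 20 days — an arithmetic progression with common difference 4.
Next gap: 24 days. November 7, 2023 + 24 days = December 1, 2023.
Next gap: 28 days. December 1, 2023 + 28 days = December 29, 2023.
Next gap: 32 days. December 29, 2023 + 32 days = January 30, 2024.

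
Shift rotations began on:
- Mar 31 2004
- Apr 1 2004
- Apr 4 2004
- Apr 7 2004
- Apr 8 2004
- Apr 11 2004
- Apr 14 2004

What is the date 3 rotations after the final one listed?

The gap pattern 1, 3, 3, 1, 3, 3 repeats every 3 events.
These are the Wednesdays, Thursdays and Sundays of each week.
Next Thursday: Apr 15 2004.
Next Sunday: Apr 18 2004.
Next Wednesday: Apr 21 2004.

Apr 21 2004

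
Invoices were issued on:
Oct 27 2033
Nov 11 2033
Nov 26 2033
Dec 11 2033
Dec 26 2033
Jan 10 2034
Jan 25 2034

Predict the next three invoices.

The spacing is 15, 15, 15, 15, 15, 15 days — always 15 days.
Jan 25 2034 + 15 days = Feb 9 2034.
Feb 9 2034 + 15 days = Feb 24 2034.
Feb 24 2034 + 15 days = Mar 11 2034.

Feb 9 2034, Feb 24 2034, Mar 11 2034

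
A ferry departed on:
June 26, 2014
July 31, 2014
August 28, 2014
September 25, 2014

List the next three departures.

October 30, 2014; November 27, 2014; December 25, 2014

All Thursdays; the gaps (35, 28, 28) vary with month length.
This is the last Thursday of each month.
Last Thursday of October 2014: October 30, 2014.
November 2014 ends with Thursday November 27, 2014.
December 2014 ends with Thursday December 25, 2014.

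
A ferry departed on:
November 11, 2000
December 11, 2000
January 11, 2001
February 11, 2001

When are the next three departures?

The day-of-month is always 11 (30, 31, 31 days between events).
So this recurs on the 11th of each month.
Next: March 2001 → March 11, 2001.
Next: April 2001 → April 11, 2001.
May 2001: May 11, 2001.

March 11, 2001; April 11, 2001; May 11, 2001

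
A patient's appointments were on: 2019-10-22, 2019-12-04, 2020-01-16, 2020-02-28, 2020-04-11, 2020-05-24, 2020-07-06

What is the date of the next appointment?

Every event comes 43 days after the last (43, 43, 43, 43, 43, 43).
2020-07-06 + 43 days = 2020-08-18.

2020-08-18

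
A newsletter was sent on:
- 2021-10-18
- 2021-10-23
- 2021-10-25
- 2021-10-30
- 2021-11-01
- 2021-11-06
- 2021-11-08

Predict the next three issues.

2021-11-13, 2021-11-15, 2021-11-20

Every event lands on a Monday or Saturday (gaps cycle 5, 2, 5, 2, 5, 2).
So the schedule is: every Monday and Saturday.
Next Saturday: 2021-11-13.
The following Monday is 2021-11-15.
The following Saturday is 2021-11-20.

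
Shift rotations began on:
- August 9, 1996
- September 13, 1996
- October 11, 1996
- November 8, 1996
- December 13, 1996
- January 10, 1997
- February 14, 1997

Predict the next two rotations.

All dates are Fridays, 35, 28, 28, 35, 28, 35 days apart.
Specifically, the 2nd Friday of each month.
2nd Friday of March 1997: March 14, 1997.
April 1997 — 2nd Friday is April 11, 1997.

March 14, 1997; April 11, 1997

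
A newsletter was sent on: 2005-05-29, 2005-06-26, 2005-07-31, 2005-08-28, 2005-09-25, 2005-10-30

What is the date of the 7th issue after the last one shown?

These are Sundays with 28, 35, 28, 28, 35-day gaps.
Each is the final Sunday of its month — 2005-05-29 is past the 28th, so '4th Sunday' doesn't fit.
November 2005 ends with Sunday 2005-11-27.
Last Sunday of December 2005: 2005-12-25.
January 2006 ends with Sunday 2006-01-29.
Last Sunday of February 2006: 2006-02-26.
Last Sunday of March 2006: 2006-03-26.
Last Sunday of April 2006: 2006-04-30.
May 2006 ends with Sunday 2006-05-28.

2006-05-28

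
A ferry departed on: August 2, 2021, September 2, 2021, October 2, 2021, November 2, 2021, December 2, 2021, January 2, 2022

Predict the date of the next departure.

February 2, 2022

The day-of-month is always 2 (31, 30, 31, 30, 31 days between events).
So this recurs on the 2nd of each month.
February 2022: February 2, 2022.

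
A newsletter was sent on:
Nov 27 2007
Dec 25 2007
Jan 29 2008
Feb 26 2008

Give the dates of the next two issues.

All Tuesdays; the gaps (28, 35, 28) vary with month length.
This is the last Tuesday of each month.
March 2008 ends with Tuesday Mar 25 2008.
April 2008 ends with Tuesday Apr 29 2008.

Mar 25 2008, Apr 29 2008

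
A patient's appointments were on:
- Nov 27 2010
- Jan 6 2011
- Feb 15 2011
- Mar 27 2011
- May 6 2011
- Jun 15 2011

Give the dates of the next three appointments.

Jul 25 2011, Sep 3 2011, Oct 13 2011

Every event comes 40 days after the last (40, 40, 40, 40, 40).
Jun 15 2011 + 40 days = Jul 25 2011.
Jul 25 2011 + 40 days = Sep 3 2011.
Sep 3 2011 + 40 days = Oct 13 2011.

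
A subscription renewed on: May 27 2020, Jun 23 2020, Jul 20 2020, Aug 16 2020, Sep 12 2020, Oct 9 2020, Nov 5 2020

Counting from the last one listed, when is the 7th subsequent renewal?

Gaps between consecutive events: 27, 27, 27, 27, 27, 27 days — a constant 27-day interval.
Nov 5 2020 + 27 days = Dec 2 2020.
Dec 2 2020 + 27 days = Dec 29 2020.
Dec 29 2020 + 27 days = Jan 25 2021.
Jan 25 2021 + 27 days = Feb 21 2021.
Feb 21 2021 + 27 days = Mar 20 2021.
Mar 20 2021 + 27 days = Apr 16 2021.
Apr 16 2021 + 27 days = May 13 2021.

May 13 2021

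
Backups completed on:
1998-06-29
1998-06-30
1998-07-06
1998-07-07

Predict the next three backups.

1998-07-13, 1998-07-14, 1998-07-20

Gaps: 1, 6, 1 days — not constant, but cyclic with period 2.
The events fall on every Monday and Tuesday.
The following Monday is 1998-07-13.
The following Tuesday is 1998-07-14.
The following Monday is 1998-07-20.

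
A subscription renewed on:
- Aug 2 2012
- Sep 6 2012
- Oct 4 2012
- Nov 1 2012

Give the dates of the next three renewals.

Gaps: 35, 28, 28 days — a mix of 28 and 35. Every date is a Thursday.
Each is the 1st Thursday of its month.
1st Thursday of December 2012: Dec 6 2012.
January 2013 — 1st Thursday is Jan 3 2013.
February 2013 — 1st Thursday is Feb 7 2013.

Dec 6 2012, Jan 3 2013, Feb 7 2013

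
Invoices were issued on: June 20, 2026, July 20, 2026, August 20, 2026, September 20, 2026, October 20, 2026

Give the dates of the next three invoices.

November 20, 2026; December 20, 2026; January 20, 2027

Each date is the 20th; the gaps (30, 31, 31, 30) track the month lengths.
The rule is the 20th of each month.
Next: November 2026 → November 20, 2026.
Next: December 2026 → December 20, 2026.
Next: January 2027 → January 20, 2027.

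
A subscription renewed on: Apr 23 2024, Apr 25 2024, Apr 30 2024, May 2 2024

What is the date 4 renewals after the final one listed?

May 16 2024

Gaps: 2, 5, 2 days — not constant, but cyclic with period 2.
The events fall on every Tuesday and Thursday.
Next Tuesday: May 7 2024.
The following Thursday is May 9 2024.
The following Tuesday is May 14 2024.
Next Thursday: May 16 2024.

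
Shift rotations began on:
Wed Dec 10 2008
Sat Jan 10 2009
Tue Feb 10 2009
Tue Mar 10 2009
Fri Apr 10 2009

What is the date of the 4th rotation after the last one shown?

Each date is the 10th; the gaps (31, 31, 28, 31) track the month lengths.
The rule is the 10th of each month.
May 2009: Sun May 10 2009.
Next: June 2009 → Wed Jun 10 2009.
July 2009: Fri Jul 10 2009.
August 2009: Mon Aug 10 2009.

Mon Aug 10 2009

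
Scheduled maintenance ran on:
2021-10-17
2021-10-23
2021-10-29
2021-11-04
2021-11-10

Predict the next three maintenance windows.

Gaps between consecutive events: 6, 6, 6, 6 days — a constant 6-day interval.
2021-11-10 + 6 days = 2021-11-16.
2021-11-16 + 6 days = 2021-11-22.
2021-11-22 + 6 days = 2021-11-28.

2021-11-16, 2021-11-22, 2021-11-28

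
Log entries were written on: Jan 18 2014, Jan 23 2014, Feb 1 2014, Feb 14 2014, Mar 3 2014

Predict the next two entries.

Mar 24 2014, Apr 18 2014

The spacing grows by 4 each time: 5, 9, 13, 17 days.
Next gap: 21 days. Mar 3 2014 + 21 days = Mar 24 2014.
Next gap: 25 days. Mar 24 2014 + 25 days = Apr 18 2014.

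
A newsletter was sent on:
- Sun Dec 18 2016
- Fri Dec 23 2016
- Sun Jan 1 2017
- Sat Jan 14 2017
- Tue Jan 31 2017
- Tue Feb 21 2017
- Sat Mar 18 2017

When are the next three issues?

Sun Apr 16 2017, Fri May 19 2017, Sun Jun 25 2017

Intervals are 5, 9, 13, 17, 21, 25 days — an arithmetic progression with common difference 4.
Next gap: 29 days. Sat Mar 18 2017 + 29 days = Sun Apr 16 2017.
Next gap: 33 days. Sun Apr 16 2017 + 33 days = Fri May 19 2017.
Next gap: 37 days. Fri May 19 2017 + 37 days = Sun Jun 25 2017.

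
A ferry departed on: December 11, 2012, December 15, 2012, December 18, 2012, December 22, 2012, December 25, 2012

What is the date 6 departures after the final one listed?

January 15, 2013

Every event lands on a Tuesday or Saturday (gaps cycle 4, 3, 4, 3).
So the schedule is: every Tuesday and Saturday.
The following Saturday is December 29, 2012.
The following Tuesday is January 1, 2013.
Next Saturday: January 5, 2013.
The following Tuesday is January 8, 2013.
Next Saturday: January 12, 2013.
Next Tuesday: January 15, 2013.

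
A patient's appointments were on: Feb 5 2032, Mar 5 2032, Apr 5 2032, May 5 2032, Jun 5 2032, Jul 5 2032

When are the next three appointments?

Aug 5 2032, Sep 5 2032, Oct 5 2032

Each date is the 5th; the gaps (29, 31, 30, 31, 30) track the month lengths.
The rule is the 5th of each month.
August 2032: Aug 5 2032.
September 2032: Sep 5 2032.
Next: October 2032 → Oct 5 2032.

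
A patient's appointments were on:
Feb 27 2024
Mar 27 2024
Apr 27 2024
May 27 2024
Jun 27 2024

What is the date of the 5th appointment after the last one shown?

Gaps: 29, 31, 30, 31 days — not constant. Every event is on the 27th of the month.
Pattern: the 27th of each month.
July 2024: Jul 27 2024.
August 2024: Aug 27 2024.
Next: September 2024 → Sep 27 2024.
October 2024: Oct 27 2024.
November 2024: Nov 27 2024.

Nov 27 2024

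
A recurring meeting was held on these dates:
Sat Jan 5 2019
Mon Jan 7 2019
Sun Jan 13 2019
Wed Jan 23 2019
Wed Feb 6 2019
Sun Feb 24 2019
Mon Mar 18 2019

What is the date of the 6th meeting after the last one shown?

Sun Oct 20 2019

Intervals are 2, 6, 10, 14, 18, 22 days — an arithmetic progression with common difference 4.
Next gap: 26 days. Mon Mar 18 2019 + 26 days = Sat Apr 13 2019.
Next gap: 30 days. Sat Apr 13 2019 + 30 days = Mon May 13 2019.
Next gap: 34 days. Mon May 13 2019 + 34 days = Sun Jun 16 2019.
Next gap: 38 days. Sun Jun 16 2019 + 38 days = Wed Jul 24 2019.
Next gap: 42 days. Wed Jul 24 2019 + 42 days = Wed Sep 4 2019.
Next gap: 46 days. Wed Sep 4 2019 + 46 days = Sun Oct 20 2019.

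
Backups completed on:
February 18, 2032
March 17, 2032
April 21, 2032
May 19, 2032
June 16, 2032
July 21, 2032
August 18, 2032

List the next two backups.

September 15, 2032; October 20, 2032

These are Wednesdays at 28- or 35-day spacing (28, 35, 28, 28, 35, 28).
The pattern: 3rd Wednesday of the month.
September 2032 — 3rd Wednesday is September 15, 2032.
October 2032 — 3rd Wednesday is October 20, 2032.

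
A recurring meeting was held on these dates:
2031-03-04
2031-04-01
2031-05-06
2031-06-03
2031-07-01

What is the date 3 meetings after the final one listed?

2031-10-07

These are Tuesdays at 28- or 35-day spacing (28, 35, 28, 28).
The pattern: 1st Tuesday of the month.
August 2031 — 1st Tuesday is 2031-08-05.
1st Tuesday of September 2031: 2031-09-02.
October 2031 — 1st Tuesday is 2031-10-07.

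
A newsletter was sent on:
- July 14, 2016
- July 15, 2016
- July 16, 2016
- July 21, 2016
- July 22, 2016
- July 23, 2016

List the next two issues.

The gap pattern 1, 1, 5, 1, 1 repeats every 3 events.
These are the Thursdays, Fridays and Saturdays of each week.
The following Thursday is July 28, 2016.
The following Friday is July 29, 2016.

July 28, 2016; July 29, 2016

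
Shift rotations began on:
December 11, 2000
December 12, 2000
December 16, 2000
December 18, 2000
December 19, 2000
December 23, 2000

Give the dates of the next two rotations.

The gap pattern 1, 4, 2, 1, 4 repeats every 3 events.
These are the Mondays, Tuesdays and Saturdays of each week.
Next Monday: December 25, 2000.
Next Tuesday: December 26, 2000.

December 25, 2000; December 26, 2000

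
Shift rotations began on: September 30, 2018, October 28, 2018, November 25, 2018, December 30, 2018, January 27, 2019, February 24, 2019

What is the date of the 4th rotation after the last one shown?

These are Sundays with 28, 28, 35, 28, 28-day gaps.
Each is the final Sunday of its month — September 30, 2018 is past the 28th, so '4th Sunday' doesn't fit.
Last Sunday of March 2019: March 31, 2019.
April 2019 ends with Sunday April 28, 2019.
May 2019 ends with Sunday May 26, 2019.
June 2019 ends with Sunday June 30, 2019.

June 30, 2019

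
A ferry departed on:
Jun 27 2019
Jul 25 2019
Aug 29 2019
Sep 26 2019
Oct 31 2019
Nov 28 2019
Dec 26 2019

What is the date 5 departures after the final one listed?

These are Thursdays with 28, 35, 28, 35, 28, 28-day gaps.
Each is the final Thursday of its month — Aug 29 2019 is past the 28th, so '4th Thursday' doesn't fit.
January 2020 ends with Thursday Jan 30 2020.
February 2020 ends with Thursday Feb 27 2020.
March 2020 ends with Thursday Mar 26 2020.
Last Thursday of April 2020: Apr 30 2020.
Last Thursday of May 2020: May 28 2020.

May 28 2020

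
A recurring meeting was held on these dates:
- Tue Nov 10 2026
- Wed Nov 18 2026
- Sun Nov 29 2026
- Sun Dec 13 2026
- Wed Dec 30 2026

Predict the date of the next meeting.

Tue Jan 19 2027

Intervals are 8, 11, 14, 17 days — an arithmetic progression with common difference 3.
Next gap: 20 days. Wed Dec 30 2026 + 20 days = Tue Jan 19 2027.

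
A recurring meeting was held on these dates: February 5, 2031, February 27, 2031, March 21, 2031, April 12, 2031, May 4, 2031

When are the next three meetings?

May 26, 2031; June 17, 2031; July 9, 2031

Every event comes 22 days after the last (22, 22, 22, 22).
May 4, 2031 + 22 days = May 26, 2031.
May 26, 2031 + 22 days = June 17, 2031.
June 17, 2031 + 22 days = July 9, 2031.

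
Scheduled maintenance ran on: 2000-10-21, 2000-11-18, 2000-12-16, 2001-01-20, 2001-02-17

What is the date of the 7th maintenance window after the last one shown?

These are Saturdays at 28- or 35-day spacing (28, 28, 35, 28).
The pattern: 3rd Saturday of the month.
March 2001 — 3rd Saturday is 2001-03-17.
April 2001 — 3rd Saturday is 2001-04-21.
May 2001 — 3rd Saturday is 2001-05-19.
3rd Saturday of June 2001: 2001-06-16.
3rd Saturday of July 2001: 2001-07-21.
3rd Saturday of August 2001: 2001-08-18.
September 2001 — 3rd Saturday is 2001-09-15.

2001-09-15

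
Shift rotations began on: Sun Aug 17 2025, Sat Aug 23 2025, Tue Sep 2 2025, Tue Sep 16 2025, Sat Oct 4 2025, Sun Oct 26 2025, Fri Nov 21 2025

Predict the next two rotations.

Intervals are 6, 10, 14, 18, 22, 26 days — an arithmetic progression with common difference 4.
Next gap: 30 days. Fri Nov 21 2025 + 30 days = Sun Dec 21 2025.
Next gap: 34 days. Sun Dec 21 2025 + 34 days = Sat Jan 24 2026.

Sun Dec 21 2025, Sat Jan 24 2026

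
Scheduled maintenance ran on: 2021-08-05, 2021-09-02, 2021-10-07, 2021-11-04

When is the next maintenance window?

These are Thursdays at 28- or 35-day spacing (28, 35, 28).
The pattern: 1st Thursday of the month.
1st Thursday of December 2021: 2021-12-02.

2021-12-02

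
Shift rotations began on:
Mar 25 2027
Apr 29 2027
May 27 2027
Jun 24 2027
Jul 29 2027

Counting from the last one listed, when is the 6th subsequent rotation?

Jan 27 2028

All Thursdays; the gaps (35, 28, 28, 35) vary with month length.
This is the last Thursday of each month.
Last Thursday of August 2027: Aug 26 2027.
September 2027 ends with Thursday Sep 30 2027.
October 2027 ends with Thursday Oct 28 2027.
Last Thursday of November 2027: Nov 25 2027.
Last Thursday of December 2027: Dec 30 2027.
January 2028 ends with Thursday Jan 27 2028.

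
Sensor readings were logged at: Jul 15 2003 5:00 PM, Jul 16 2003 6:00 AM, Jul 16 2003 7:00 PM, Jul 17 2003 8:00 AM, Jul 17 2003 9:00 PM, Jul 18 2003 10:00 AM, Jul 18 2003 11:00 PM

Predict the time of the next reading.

Jul 19 2003 12:00 PM

The interval is a steady 13 hours (13, 13, 13, 13, 13, 13).
Jul 18 2003 11:00 PM + 13 h = Jul 19 2003 12:00 PM.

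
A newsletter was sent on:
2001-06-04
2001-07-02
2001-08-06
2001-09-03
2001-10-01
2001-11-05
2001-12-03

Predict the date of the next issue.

Gaps: 28, 35, 28, 28, 35, 28 days — a mix of 28 and 35. Every date is a Monday.
Each is the 1st Monday of its month.
January 2002 — 1st Monday is 2002-01-07.

2002-01-07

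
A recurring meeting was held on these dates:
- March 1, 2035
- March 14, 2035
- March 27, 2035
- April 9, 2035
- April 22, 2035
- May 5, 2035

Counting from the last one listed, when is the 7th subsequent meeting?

August 4, 2035

The spacing is 13, 13, 13, 13, 13 days — always 13 days.
May 5, 2035 + 13 days = May 18, 2035.
May 18, 2035 + 13 days = May 31, 2035.
May 31, 2035 + 13 days = June 13, 2035.
June 13, 2035 + 13 days = June 26, 2035.
June 26, 2035 + 13 days = July 9, 2035.
July 9, 2035 + 13 days = July 22, 2035.
July 22, 2035 + 13 days = August 4, 2035.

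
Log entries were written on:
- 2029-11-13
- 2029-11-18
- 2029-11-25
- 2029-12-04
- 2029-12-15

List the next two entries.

2029-12-28, 2030-01-12

Gaps: 5, 7, 9, 11 days — each gap is 2 larger than the previous one.
Next gap: 13 days. 2029-12-15 + 13 days = 2029-12-28.
Next gap: 15 days. 2029-12-28 + 15 days = 2030-01-12.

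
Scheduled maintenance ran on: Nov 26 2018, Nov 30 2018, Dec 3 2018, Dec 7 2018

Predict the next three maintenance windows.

Dec 10 2018, Dec 14 2018, Dec 17 2018

Every event lands on a Monday or Friday (gaps cycle 4, 3, 4).
So the schedule is: every Monday and Friday.
The following Monday is Dec 10 2018.
Next Friday: Dec 14 2018.
Next Monday: Dec 17 2018.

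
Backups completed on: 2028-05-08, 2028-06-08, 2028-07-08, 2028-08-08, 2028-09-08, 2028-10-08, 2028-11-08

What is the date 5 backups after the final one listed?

Gaps: 31, 30, 31, 31, 30, 31 days — not constant. Every event is on the 8th of the month.
Pattern: the 8th of each month.
December 2028: 2028-12-08.
January 2029: 2029-01-08.
February 2029: 2029-02-08.
March 2029: 2029-03-08.
Next: April 2029 → 2029-04-08.

2029-04-08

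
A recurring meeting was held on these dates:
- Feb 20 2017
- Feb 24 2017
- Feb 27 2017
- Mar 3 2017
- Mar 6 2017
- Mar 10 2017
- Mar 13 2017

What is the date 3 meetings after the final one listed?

Gaps: 4, 3, 4, 3, 4, 3 days — not constant, but cyclic with period 2.
The events fall on every Monday and Friday.
Next Friday: Mar 17 2017.
The following Monday is Mar 20 2017.
The following Friday is Mar 24 2017.

Mar 24 2017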